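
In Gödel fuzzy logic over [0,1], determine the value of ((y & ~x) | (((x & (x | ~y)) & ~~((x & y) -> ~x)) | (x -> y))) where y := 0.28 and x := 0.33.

~x: Gödel ¬ of 0.33 = 0 (operand ≠ 0)
(y & ~x) = min(0.28, 0) = 0
~y: Gödel ¬ of 0.28 = 0 (operand ≠ 0)
(x | ~y) = max(0.33, 0) = 0.33
(x & (x | ~y)) = min(0.33, 0.33) = 0.33
(x & y) = min(0.33, 0.28) = 0.28
~x: Gödel ¬ of 0.33 = 0 (operand ≠ 0)
((x & y) -> ~x): 0.28 > 0, so result = 0
~((x & y) -> ~x): Gödel ¬ of 0 = 1 (operand is 0)
~~((x & y) -> ~x): Gödel ¬ of 1 = 0 (operand ≠ 0)
((x & (x | ~y)) & ~~((x & y) -> ~x)) = min(0.33, 0) = 0
(x -> y): 0.33 > 0.28, so result = 0.28
(((x & (x | ~y)) & ~~((x & y) -> ~x)) | (x -> y)) = max(0, 0.28) = 0.28
((y & ~x) | (((x & (x | ~y)) & ~~((x & y) -> ~x)) | (x -> y))) = max(0, 0.28) = 0.28

0.28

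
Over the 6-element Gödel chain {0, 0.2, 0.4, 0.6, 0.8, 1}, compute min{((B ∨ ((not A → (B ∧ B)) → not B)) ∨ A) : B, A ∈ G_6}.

The minimum is attained at B = 0.2, A = 0:
  not A: Gödel ¬ of 0 = 1 (operand is 0)
  (B ∧ B) = min(0.2, 0.2) = 0.2
  (not A → (B ∧ B)): 1 > 0.2, so result = 0.2
  not B: Gödel ¬ of 0.2 = 0 (operand ≠ 0)
  ((not A → (B ∧ B)) → not B): 0.2 > 0, so result = 0
  (B ∨ ((not A → (B ∧ B)) → not B)) = max(0.2, 0) = 0.2
  ((B ∨ ((not A → (B ∧ B)) → not B)) ∨ A) = max(0.2, 0) = 0.2
Checking all 36 assignments confirms none give a value below 0.20.

0.20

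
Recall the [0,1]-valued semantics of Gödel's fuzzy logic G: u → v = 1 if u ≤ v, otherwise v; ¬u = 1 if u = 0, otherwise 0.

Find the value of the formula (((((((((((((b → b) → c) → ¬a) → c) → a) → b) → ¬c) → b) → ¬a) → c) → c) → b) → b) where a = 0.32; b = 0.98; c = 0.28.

(b → b): 0.98 ≤ 0.98, so result = 1
((b → b) → c): 1 > 0.28, so result = 0.28
¬a: Gödel ¬ of 0.32 = 0 (operand ≠ 0)
(((b → b) → c) → ¬a): 0.28 > 0, so result = 0
((((b → b) → c) → ¬a) → c): 0 ≤ 0.28, so result = 1
(((((b → b) → c) → ¬a) → c) → a): 1 > 0.32, so result = 0.32
((((((b → b) → c) → ¬a) → c) → a) → b): 0.32 ≤ 0.98, so result = 1
¬c: Gödel ¬ of 0.28 = 0 (operand ≠ 0)
(((((((b → b) → c) → ¬a) → c) → a) → b) → ¬c): 1 > 0, so result = 0
((((((((b → b) → c) → ¬a) → c) → a) → b) → ¬c) → b): 0 ≤ 0.98, so result = 1
¬a: Gödel ¬ of 0.32 = 0 (operand ≠ 0)
(((((((((b → b) → c) → ¬a) → c) → a) → b) → ¬c) → b) → ¬a): 1 > 0, so result = 0
((((((((((b → b) → c) → ¬a) → c) → a) → b) → ¬c) → b) → ¬a) → c): 0 ≤ 0.28, so result = 1
(((((((((((b → b) → c) → ¬a) → c) → a) → b) → ¬c) → b) → ¬a) → c) → c): 1 > 0.28, so result = 0.28
((((((((((((b → b) → c) → ¬a) → c) → a) → b) → ¬c) → b) → ¬a) → c) → c) → b): 0.28 ≤ 0.98, so result = 1
(((((((((((((b → b) → c) → ¬a) → c) → a) → b) → ¬c) → b) → ¬a) → c) → c) → b) → b): 1 > 0.98, so result = 0.98

0.98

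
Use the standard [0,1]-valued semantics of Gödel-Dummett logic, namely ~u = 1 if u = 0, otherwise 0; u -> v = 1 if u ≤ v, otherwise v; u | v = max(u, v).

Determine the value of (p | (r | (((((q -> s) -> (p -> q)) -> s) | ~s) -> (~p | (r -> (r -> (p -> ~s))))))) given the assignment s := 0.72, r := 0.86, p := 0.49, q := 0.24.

0.86

(q -> s): 0.24 ≤ 0.72, so result = 1
(p -> q): 0.49 > 0.24, so result = 0.24
((q -> s) -> (p -> q)): 1 > 0.24, so result = 0.24
(((q -> s) -> (p -> q)) -> s): 0.24 ≤ 0.72, so result = 1
~s: Gödel ¬ of 0.72 = 0 (operand ≠ 0)
((((q -> s) -> (p -> q)) -> s) | ~s) = max(1, 0) = 1
~p: Gödel ¬ of 0.49 = 0 (operand ≠ 0)
~s: Gödel ¬ of 0.72 = 0 (operand ≠ 0)
(p -> ~s): 0.49 > 0, so result = 0
(r -> (p -> ~s)): 0.86 > 0, so result = 0
(r -> (r -> (p -> ~s))): 0.86 > 0, so result = 0
(~p | (r -> (r -> (p -> ~s)))) = max(0, 0) = 0
(((((q -> s) -> (p -> q)) -> s) | ~s) -> (~p | (r -> (r -> (p -> ~s))))): 1 > 0, so result = 0
(r | (((((q -> s) -> (p -> q)) -> s) | ~s) -> (~p | (r -> (r -> (p -> ~s)))))) = max(0.86, 0) = 0.86
(p | (r | (((((q -> s) -> (p -> q)) -> s) | ~s) -> (~p | (r -> (r -> (p -> ~s))))))) = max(0.49, 0.86) = 0.86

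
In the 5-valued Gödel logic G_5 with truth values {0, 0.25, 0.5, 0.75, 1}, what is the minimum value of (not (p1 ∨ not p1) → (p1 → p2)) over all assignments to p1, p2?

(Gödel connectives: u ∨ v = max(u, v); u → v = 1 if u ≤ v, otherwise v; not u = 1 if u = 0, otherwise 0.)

Every assignment gives 1. For instance at p1 = 0, p2 = 0:
  not p1: Gödel ¬ of 0 = 1 (operand is 0)
  (p1 ∨ not p1) = max(0, 1) = 1
  not (p1 ∨ not p1): Gödel ¬ of 1 = 0 (operand ≠ 0)
  (p1 → p2): 0 ≤ 0, so result = 1
  (not (p1 ∨ not p1) → (p1 → p2)): 0 ≤ 1, so result = 1
All 25 assignments give value 1 — the formula is a G_5-tautology.

1.00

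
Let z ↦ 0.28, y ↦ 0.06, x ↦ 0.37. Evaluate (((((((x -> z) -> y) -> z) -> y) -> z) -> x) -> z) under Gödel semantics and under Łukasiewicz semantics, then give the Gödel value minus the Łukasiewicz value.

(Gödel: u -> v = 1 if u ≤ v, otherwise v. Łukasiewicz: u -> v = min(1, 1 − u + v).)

-0.63

Gödel evaluation:
  (x -> z): 0.37 > 0.28, so result = 0.28
  ((x -> z) -> y): 0.28 > 0.06, so result = 0.06
  (((x -> z) -> y) -> z): 0.06 ≤ 0.28, so result = 1
  ((((x -> z) -> y) -> z) -> y): 1 > 0.06, so result = 0.06
  (((((x -> z) -> y) -> z) -> y) -> z): 0.06 ≤ 0.28, so result = 1
  ((((((x -> z) -> y) -> z) -> y) -> z) -> x): 1 > 0.37, so result = 0.37
  (((((((x -> z) -> y) -> z) -> y) -> z) -> x) -> z): 0.37 > 0.28, so result = 0.28
  Gödel value = 0.28
Łukasiewicz evaluation:
  (x -> z): min(1, 1 − 0.37 + 0.28) = 0.91
  ((x -> z) -> y): min(1, 1 − 0.91 + 0.06) = 0.15
  (((x -> z) -> y) -> z): min(1, 1 − 0.15 + 0.28) = 1
  ((((x -> z) -> y) -> z) -> y): min(1, 1 − 1 + 0.06) = 0.06
  (((((x -> z) -> y) -> z) -> y) -> z): min(1, 1 − 0.06 + 0.28) = 1
  ((((((x -> z) -> y) -> z) -> y) -> z) -> x): min(1, 1 − 1 + 0.37) = 0.37
  (((((((x -> z) -> y) -> z) -> y) -> z) -> x) -> z): min(1, 1 − 0.37 + 0.28) = 0.91
  Łukasiewicz value = 0.91
Difference: 0.28 − 0.91 = -0.63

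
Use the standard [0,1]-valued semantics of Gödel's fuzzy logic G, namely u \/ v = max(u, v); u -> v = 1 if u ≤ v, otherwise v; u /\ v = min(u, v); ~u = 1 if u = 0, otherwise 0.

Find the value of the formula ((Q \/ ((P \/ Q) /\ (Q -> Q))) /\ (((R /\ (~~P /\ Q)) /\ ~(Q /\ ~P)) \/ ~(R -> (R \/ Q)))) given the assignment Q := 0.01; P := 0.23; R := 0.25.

(P \/ Q) = max(0.23, 0.01) = 0.23
(Q -> Q): 0.01 ≤ 0.01, so result = 1
((P \/ Q) /\ (Q -> Q)) = min(0.23, 1) = 0.23
(Q \/ ((P \/ Q) /\ (Q -> Q))) = max(0.01, 0.23) = 0.23
~P: Gödel ¬ of 0.23 = 0 (operand ≠ 0)
~~P: Gödel ¬ of 0 = 1 (operand is 0)
(~~P /\ Q) = min(1, 0.01) = 0.01
(R /\ (~~P /\ Q)) = min(0.25, 0.01) = 0.01
~P: Gödel ¬ of 0.23 = 0 (operand ≠ 0)
(Q /\ ~P) = min(0.01, 0) = 0
~(Q /\ ~P): Gödel ¬ of 0 = 1 (operand is 0)
((R /\ (~~P /\ Q)) /\ ~(Q /\ ~P)) = min(0.01, 1) = 0.01
(R \/ Q) = max(0.25, 0.01) = 0.25
(R -> (R \/ Q)): 0.25 ≤ 0.25, so result = 1
~(R -> (R \/ Q)): Gödel ¬ of 1 = 0 (operand ≠ 0)
(((R /\ (~~P /\ Q)) /\ ~(Q /\ ~P)) \/ ~(R -> (R \/ Q))) = max(0.01, 0) = 0.01
((Q \/ ((P \/ Q) /\ (Q -> Q))) /\ (((R /\ (~~P /\ Q)) /\ ~(Q /\ ~P)) \/ ~(R -> (R \/ Q)))) = min(0.23, 0.01) = 0.01

0.01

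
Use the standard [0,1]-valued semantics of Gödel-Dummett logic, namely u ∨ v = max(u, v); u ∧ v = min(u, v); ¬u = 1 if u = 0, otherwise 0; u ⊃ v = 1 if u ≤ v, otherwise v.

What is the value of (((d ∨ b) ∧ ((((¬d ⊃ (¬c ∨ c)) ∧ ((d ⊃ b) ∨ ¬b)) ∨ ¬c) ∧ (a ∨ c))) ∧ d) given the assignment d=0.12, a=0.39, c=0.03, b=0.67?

0.12

(d ∨ b) = max(0.12, 0.67) = 0.67
¬d: Gödel ¬ of 0.12 = 0 (operand ≠ 0)
¬c: Gödel ¬ of 0.03 = 0 (operand ≠ 0)
(¬c ∨ c) = max(0, 0.03) = 0.03
(¬d ⊃ (¬c ∨ c)): 0 ≤ 0.03, so result = 1
(d ⊃ b): 0.12 ≤ 0.67, so result = 1
¬b: Gödel ¬ of 0.67 = 0 (operand ≠ 0)
((d ⊃ b) ∨ ¬b) = max(1, 0) = 1
((¬d ⊃ (¬c ∨ c)) ∧ ((d ⊃ b) ∨ ¬b)) = min(1, 1) = 1
¬c: Gödel ¬ of 0.03 = 0 (operand ≠ 0)
(((¬d ⊃ (¬c ∨ c)) ∧ ((d ⊃ b) ∨ ¬b)) ∨ ¬c) = max(1, 0) = 1
(a ∨ c) = max(0.39, 0.03) = 0.39
((((¬d ⊃ (¬c ∨ c)) ∧ ((d ⊃ b) ∨ ¬b)) ∨ ¬c) ∧ (a ∨ c)) = min(1, 0.39) = 0.39
((d ∨ b) ∧ ((((¬d ⊃ (¬c ∨ c)) ∧ ((d ⊃ b) ∨ ¬b)) ∨ ¬c) ∧ (a ∨ c))) = min(0.67, 0.39) = 0.39
(((d ∨ b) ∧ ((((¬d ⊃ (¬c ∨ c)) ∧ ((d ⊃ b) ∨ ¬b)) ∨ ¬c) ∧ (a ∨ c))) ∧ d) = min(0.39, 0.12) = 0.12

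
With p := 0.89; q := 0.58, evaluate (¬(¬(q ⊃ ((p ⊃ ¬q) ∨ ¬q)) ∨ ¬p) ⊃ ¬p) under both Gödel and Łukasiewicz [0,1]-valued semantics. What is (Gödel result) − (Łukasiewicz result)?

Gödel evaluation:
  ¬q: Gödel ¬ of 0.58 = 0 (operand ≠ 0)
  (p ⊃ ¬q): 0.89 > 0, so result = 0
  ¬q: Gödel ¬ of 0.58 = 0 (operand ≠ 0)
  ((p ⊃ ¬q) ∨ ¬q) = max(0, 0) = 0
  (q ⊃ ((p ⊃ ¬q) ∨ ¬q)): 0.58 > 0, so result = 0
  ¬(q ⊃ ((p ⊃ ¬q) ∨ ¬q)): Gödel ¬ of 0 = 1 (operand is 0)
  ¬p: Gödel ¬ of 0.89 = 0 (operand ≠ 0)
  (¬(q ⊃ ((p ⊃ ¬q) ∨ ¬q)) ∨ ¬p) = max(1, 0) = 1
  ¬(¬(q ⊃ ((p ⊃ ¬q) ∨ ¬q)) ∨ ¬p): Gödel ¬ of 1 = 0 (operand ≠ 0)
  ¬p: Gödel ¬ of 0.89 = 0 (operand ≠ 0)
  (¬(¬(q ⊃ ((p ⊃ ¬q) ∨ ¬q)) ∨ ¬p) ⊃ ¬p): 0 ≤ 0, so result = 1
  Gödel value = 1
Łukasiewicz evaluation:
  ¬q: Łukasiewicz ¬ gives 1 − 0.58 = 0.42
  (p ⊃ ¬q): min(1, 1 − 0.89 + 0.42) = 0.53
  ¬q: Łukasiewicz ¬ gives 1 − 0.58 = 0.42
  ((p ⊃ ¬q) ∨ ¬q) = max(0.53, 0.42) = 0.53
  (q ⊃ ((p ⊃ ¬q) ∨ ¬q)): min(1, 1 − 0.58 + 0.53) = 0.95
  ¬(q ⊃ ((p ⊃ ¬q) ∨ ¬q)): Łukasiewicz ¬ gives 1 − 0.95 = 0.05
  ¬p: Łukasiewicz ¬ gives 1 − 0.89 = 0.11
  (¬(q ⊃ ((p ⊃ ¬q) ∨ ¬q)) ∨ ¬p) = max(0.05, 0.11) = 0.11
  ¬(¬(q ⊃ ((p ⊃ ¬q) ∨ ¬q)) ∨ ¬p): Łukasiewicz ¬ gives 1 − 0.11 = 0.89
  ¬p: Łukasiewicz ¬ gives 1 − 0.89 = 0.11
  (¬(¬(q ⊃ ((p ⊃ ¬q) ∨ ¬q)) ∨ ¬p) ⊃ ¬p): min(1, 1 − 0.89 + 0.11) = 0.22
  Łukasiewicz value = 0.22
Difference: 1 − 0.22 = 0.78

0.78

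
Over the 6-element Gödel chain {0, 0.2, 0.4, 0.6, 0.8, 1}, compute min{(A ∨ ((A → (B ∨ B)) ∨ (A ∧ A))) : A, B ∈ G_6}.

0.20

The minimum is attained at A = 0.2, B = 0:
  (B ∨ B) = max(0, 0) = 0
  (A → (B ∨ B)): 0.2 > 0, so result = 0
  (A ∧ A) = min(0.2, 0.2) = 0.2
  ((A → (B ∨ B)) ∨ (A ∧ A)) = max(0, 0.2) = 0.2
  (A ∨ ((A → (B ∨ B)) ∨ (A ∧ A))) = max(0.2, 0.2) = 0.2
Checking all 36 assignments confirms none give a value below 0.20.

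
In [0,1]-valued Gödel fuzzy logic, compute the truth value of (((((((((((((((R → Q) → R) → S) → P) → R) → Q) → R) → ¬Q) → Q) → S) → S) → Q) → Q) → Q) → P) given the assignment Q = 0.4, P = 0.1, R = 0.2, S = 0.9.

0.10

(R → Q): 0.2 ≤ 0.4, so result = 1
((R → Q) → R): 1 > 0.2, so result = 0.2
(((R → Q) → R) → S): 0.2 ≤ 0.9, so result = 1
((((R → Q) → R) → S) → P): 1 > 0.1, so result = 0.1
(((((R → Q) → R) → S) → P) → R): 0.1 ≤ 0.2, so result = 1
((((((R → Q) → R) → S) → P) → R) → Q): 1 > 0.4, so result = 0.4
(((((((R → Q) → R) → S) → P) → R) → Q) → R): 0.4 > 0.2, so result = 0.2
¬Q: Gödel ¬ of 0.4 = 0 (operand ≠ 0)
((((((((R → Q) → R) → S) → P) → R) → Q) → R) → ¬Q): 0.2 > 0, so result = 0
(((((((((R → Q) → R) → S) → P) → R) → Q) → R) → ¬Q) → Q): 0 ≤ 0.4, so result = 1
((((((((((R → Q) → R) → S) → P) → R) → Q) → R) → ¬Q) → Q) → S): 1 > 0.9, so result = 0.9
(((((((((((R → Q) → R) → S) → P) → R) → Q) → R) → ¬Q) → Q) → S) → S): 0.9 ≤ 0.9, so result = 1
((((((((((((R → Q) → R) → S) → P) → R) → Q) → R) → ¬Q) → Q) → S) → S) → Q): 1 > 0.4, so result = 0.4
(((((((((((((R → Q) → R) → S) → P) → R) → Q) → R) → ¬Q) → Q) → S) → S) → Q) → Q): 0.4 ≤ 0.4, so result = 1
((((((((((((((R → Q) → R) → S) → P) → R) → Q) → R) → ¬Q) → Q) → S) → S) → Q) → Q) → Q): 1 > 0.4, so result = 0.4
(((((((((((((((R → Q) → R) → S) → P) → R) → Q) → R) → ¬Q) → Q) → S) → S) → Q) → Q) → Q) → P): 0.4 > 0.1, so result = 0.1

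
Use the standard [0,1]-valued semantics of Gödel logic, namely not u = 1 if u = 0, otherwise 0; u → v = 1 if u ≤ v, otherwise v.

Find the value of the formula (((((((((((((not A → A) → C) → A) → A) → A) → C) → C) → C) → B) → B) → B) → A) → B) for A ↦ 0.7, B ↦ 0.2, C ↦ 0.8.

0.20

not A: Gödel ¬ of 0.7 = 0 (operand ≠ 0)
(not A → A): 0 ≤ 0.7, so result = 1
((not A → A) → C): 1 > 0.8, so result = 0.8
(((not A → A) → C) → A): 0.8 > 0.7, so result = 0.7
((((not A → A) → C) → A) → A): 0.7 ≤ 0.7, so result = 1
(((((not A → A) → C) → A) → A) → A): 1 > 0.7, so result = 0.7
((((((not A → A) → C) → A) → A) → A) → C): 0.7 ≤ 0.8, so result = 1
(((((((not A → A) → C) → A) → A) → A) → C) → C): 1 > 0.8, so result = 0.8
((((((((not A → A) → C) → A) → A) → A) → C) → C) → C): 0.8 ≤ 0.8, so result = 1
(((((((((not A → A) → C) → A) → A) → A) → C) → C) → C) → B): 1 > 0.2, so result = 0.2
((((((((((not A → A) → C) → A) → A) → A) → C) → C) → C) → B) → B): 0.2 ≤ 0.2, so result = 1
(((((((((((not A → A) → C) → A) → A) → A) → C) → C) → C) → B) → B) → B): 1 > 0.2, so result = 0.2
((((((((((((not A → A) → C) → A) → A) → A) → C) → C) → C) → B) → B) → B) → A): 0.2 ≤ 0.7, so result = 1
(((((((((((((not A → A) → C) → A) → A) → A) → C) → C) → C) → B) → B) → B) → A) → B): 1 > 0.2, so result = 0.2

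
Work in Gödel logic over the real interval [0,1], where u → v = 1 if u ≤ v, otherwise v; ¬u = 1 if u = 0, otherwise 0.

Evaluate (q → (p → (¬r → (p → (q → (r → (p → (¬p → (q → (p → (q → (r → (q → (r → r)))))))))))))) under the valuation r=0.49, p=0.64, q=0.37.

1.00

¬r: Gödel ¬ of 0.49 = 0 (operand ≠ 0)
¬p: Gödel ¬ of 0.64 = 0 (operand ≠ 0)
(r → r): 0.49 ≤ 0.49, so result = 1
(q → (r → r)): 0.37 ≤ 1, so result = 1
(r → (q → (r → r))): 0.49 ≤ 1, so result = 1
(q → (r → (q → (r → r)))): 0.37 ≤ 1, so result = 1
(p → (q → (r → (q → (r → r))))): 0.64 ≤ 1, so result = 1
(q → (p → (q → (r → (q → (r → r)))))): 0.37 ≤ 1, so result = 1
(¬p → (q → (p → (q → (r → (q → (r → r))))))): 0 ≤ 1, so result = 1
(p → (¬p → (q → (p → (q → (r → (q → (r → r)))))))): 0.64 ≤ 1, so result = 1
(r → (p → (¬p → (q → (p → (q → (r → (q → (r → r))))))))): 0.49 ≤ 1, so result = 1
(q → (r → (p → (¬p → (q → (p → (q → (r → (q → (r → r)))))))))): 0.37 ≤ 1, so result = 1
(p → (q → (r → (p → (¬p → (q → (p → (q → (r → (q → (r → r))))))))))): 0.64 ≤ 1, so result = 1
(¬r → (p → (q → (r → (p → (¬p → (q → (p → (q → (r → (q → (r → r)))))))))))): 0 ≤ 1, so result = 1
(p → (¬r → (p → (q → (r → (p → (¬p → (q → (p → (q → (r → (q → (r → r))))))))))))): 0.64 ≤ 1, so result = 1
(q → (p → (¬r → (p → (q → (r → (p → (¬p → (q → (p → (q → (r → (q → (r → r)))))))))))))): 0.37 ≤ 1, so result = 1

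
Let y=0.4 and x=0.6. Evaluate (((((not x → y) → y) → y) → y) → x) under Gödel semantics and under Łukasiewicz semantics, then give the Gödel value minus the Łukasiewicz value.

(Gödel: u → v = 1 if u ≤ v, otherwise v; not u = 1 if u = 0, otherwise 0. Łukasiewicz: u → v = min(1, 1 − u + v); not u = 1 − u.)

Gödel evaluation:
  not x: Gödel ¬ of 0.6 = 0 (operand ≠ 0)
  (not x → y): 0 ≤ 0.4, so result = 1
  ((not x → y) → y): 1 > 0.4, so result = 0.4
  (((not x → y) → y) → y): 0.4 ≤ 0.4, so result = 1
  ((((not x → y) → y) → y) → y): 1 > 0.4, so result = 0.4
  (((((not x → y) → y) → y) → y) → x): 0.4 ≤ 0.6, so result = 1
  Gödel value = 1
Łukasiewicz evaluation:
  not x: Łukasiewicz ¬ gives 1 − 0.6 = 0.4
  (not x → y): min(1, 1 − 0.4 + 0.4) = 1
  ((not x → y) → y): min(1, 1 − 1 + 0.4) = 0.4
  (((not x → y) → y) → y): min(1, 1 − 0.4 + 0.4) = 1
  ((((not x → y) → y) → y) → y): min(1, 1 − 1 + 0.4) = 0.4
  (((((not x → y) → y) → y) → y) → x): min(1, 1 − 0.4 + 0.6) = 1
  Łukasiewicz value = 1
Difference: 1 − 1 = 0.00

0.00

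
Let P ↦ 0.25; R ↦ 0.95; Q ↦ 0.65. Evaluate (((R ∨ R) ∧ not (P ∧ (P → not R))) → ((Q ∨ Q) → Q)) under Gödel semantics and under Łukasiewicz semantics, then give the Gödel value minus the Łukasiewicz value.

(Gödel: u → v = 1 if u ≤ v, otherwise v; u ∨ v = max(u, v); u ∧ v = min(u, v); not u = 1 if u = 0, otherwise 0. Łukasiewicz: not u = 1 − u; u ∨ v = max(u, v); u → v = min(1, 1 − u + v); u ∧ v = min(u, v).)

0.00

Gödel evaluation:
  (R ∨ R) = max(0.95, 0.95) = 0.95
  not R: Gödel ¬ of 0.95 = 0 (operand ≠ 0)
  (P → not R): 0.25 > 0, so result = 0
  (P ∧ (P → not R)) = min(0.25, 0) = 0
  not (P ∧ (P → not R)): Gödel ¬ of 0 = 1 (operand is 0)
  ((R ∨ R) ∧ not (P ∧ (P → not R))) = min(0.95, 1) = 0.95
  (Q ∨ Q) = max(0.65, 0.65) = 0.65
  ((Q ∨ Q) → Q): 0.65 ≤ 0.65, so result = 1
  (((R ∨ R) ∧ not (P ∧ (P → not R))) → ((Q ∨ Q) → Q)): 0.95 ≤ 1, so result = 1
  Gödel value = 1
Łukasiewicz evaluation:
  (R ∨ R) = max(0.95, 0.95) = 0.95
  not R: Łukasiewicz ¬ gives 1 − 0.95 = 0.05
  (P → not R): min(1, 1 − 0.25 + 0.05) = 0.8
  (P ∧ (P → not R)) = min(0.25, 0.8) = 0.25
  not (P ∧ (P → not R)): Łukasiewicz ¬ gives 1 − 0.25 = 0.75
  ((R ∨ R) ∧ not (P ∧ (P → not R))) = min(0.95, 0.75) = 0.75
  (Q ∨ Q) = max(0.65, 0.65) = 0.65
  ((Q ∨ Q) → Q): min(1, 1 − 0.65 + 0.65) = 1
  (((R ∨ R) ∧ not (P ∧ (P → not R))) → ((Q ∨ Q) → Q)): min(1, 1 − 0.75 + 1) = 1
  Łukasiewicz value = 1
Difference: 1 − 1 = 0.00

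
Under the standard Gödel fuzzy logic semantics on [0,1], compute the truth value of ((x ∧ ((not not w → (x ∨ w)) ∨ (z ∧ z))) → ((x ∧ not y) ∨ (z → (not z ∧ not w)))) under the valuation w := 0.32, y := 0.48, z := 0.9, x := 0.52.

0.00

not w: Gödel ¬ of 0.32 = 0 (operand ≠ 0)
not not w: Gödel ¬ of 0 = 1 (operand is 0)
(x ∨ w) = max(0.52, 0.32) = 0.52
(not not w → (x ∨ w)): 1 > 0.52, so result = 0.52
(z ∧ z) = min(0.9, 0.9) = 0.9
((not not w → (x ∨ w)) ∨ (z ∧ z)) = max(0.52, 0.9) = 0.9
(x ∧ ((not not w → (x ∨ w)) ∨ (z ∧ z))) = min(0.52, 0.9) = 0.52
not y: Gödel ¬ of 0.48 = 0 (operand ≠ 0)
(x ∧ not y) = min(0.52, 0) = 0
not z: Gödel ¬ of 0.9 = 0 (operand ≠ 0)
not w: Gödel ¬ of 0.32 = 0 (operand ≠ 0)
(not z ∧ not w) = min(0, 0) = 0
(z → (not z ∧ not w)): 0.9 > 0, so result = 0
((x ∧ not y) ∨ (z → (not z ∧ not w))) = max(0, 0) = 0
((x ∧ ((not not w → (x ∨ w)) ∨ (z ∧ z))) → ((x ∧ not y) ∨ (z → (not z ∧ not w)))): 0.52 > 0, so result = 0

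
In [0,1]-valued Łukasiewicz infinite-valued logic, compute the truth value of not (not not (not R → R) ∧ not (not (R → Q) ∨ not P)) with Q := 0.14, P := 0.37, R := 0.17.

0.66

not R: Łukasiewicz ¬ gives 1 − 0.17 = 0.83
(not R → R): min(1, 1 − 0.83 + 0.17) = 0.34
not (not R → R): Łukasiewicz ¬ gives 1 − 0.34 = 0.66
not not (not R → R): Łukasiewicz ¬ gives 1 − 0.66 = 0.34
(R → Q): min(1, 1 − 0.17 + 0.14) = 0.97
not (R → Q): Łukasiewicz ¬ gives 1 − 0.97 = 0.03
not P: Łukasiewicz ¬ gives 1 − 0.37 = 0.63
(not (R → Q) ∨ not P) = max(0.03, 0.63) = 0.63
not (not (R → Q) ∨ not P): Łukasiewicz ¬ gives 1 − 0.63 = 0.37
(not not (not R → R) ∧ not (not (R → Q) ∨ not P)) = min(0.34, 0.37) = 0.34
not (not not (not R → R) ∧ not (not (R → Q) ∨ not P)): Łukasiewicz ¬ gives 1 − 0.34 = 0.66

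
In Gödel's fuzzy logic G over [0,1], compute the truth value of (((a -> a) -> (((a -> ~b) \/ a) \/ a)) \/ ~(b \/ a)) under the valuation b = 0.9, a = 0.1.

0.10

(a -> a): 0.1 ≤ 0.1, so result = 1
~b: Gödel ¬ of 0.9 = 0 (operand ≠ 0)
(a -> ~b): 0.1 > 0, so result = 0
((a -> ~b) \/ a) = max(0, 0.1) = 0.1
(((a -> ~b) \/ a) \/ a) = max(0.1, 0.1) = 0.1
((a -> a) -> (((a -> ~b) \/ a) \/ a)): 1 > 0.1, so result = 0.1
(b \/ a) = max(0.9, 0.1) = 0.9
~(b \/ a): Gödel ¬ of 0.9 = 0 (operand ≠ 0)
(((a -> a) -> (((a -> ~b) \/ a) \/ a)) \/ ~(b \/ a)) = max(0.1, 0) = 0.1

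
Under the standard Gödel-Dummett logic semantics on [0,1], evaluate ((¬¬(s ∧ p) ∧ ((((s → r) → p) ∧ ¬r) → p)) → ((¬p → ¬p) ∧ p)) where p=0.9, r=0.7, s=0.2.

0.90

(s ∧ p) = min(0.2, 0.9) = 0.2
¬(s ∧ p): Gödel ¬ of 0.2 = 0 (operand ≠ 0)
¬¬(s ∧ p): Gödel ¬ of 0 = 1 (operand is 0)
(s → r): 0.2 ≤ 0.7, so result = 1
((s → r) → p): 1 > 0.9, so result = 0.9
¬r: Gödel ¬ of 0.7 = 0 (operand ≠ 0)
(((s → r) → p) ∧ ¬r) = min(0.9, 0) = 0
((((s → r) → p) ∧ ¬r) → p): 0 ≤ 0.9, so result = 1
(¬¬(s ∧ p) ∧ ((((s → r) → p) ∧ ¬r) → p)) = min(1, 1) = 1
¬p: Gödel ¬ of 0.9 = 0 (operand ≠ 0)
¬p: Gödel ¬ of 0.9 = 0 (operand ≠ 0)
(¬p → ¬p): 0 ≤ 0, so result = 1
((¬p → ¬p) ∧ p) = min(1, 0.9) = 0.9
((¬¬(s ∧ p) ∧ ((((s → r) → p) ∧ ¬r) → p)) → ((¬p → ¬p) ∧ p)): 1 > 0.9, so result = 0.9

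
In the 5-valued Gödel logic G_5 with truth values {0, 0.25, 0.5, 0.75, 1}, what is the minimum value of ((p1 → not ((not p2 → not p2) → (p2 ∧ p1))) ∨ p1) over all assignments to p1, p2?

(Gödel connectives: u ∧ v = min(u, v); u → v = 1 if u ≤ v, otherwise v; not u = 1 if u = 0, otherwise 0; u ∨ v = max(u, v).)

0.25

The minimum is attained at p1 = 0.25, p2 = 0.25:
  not p2: Gödel ¬ of 0.25 = 0 (operand ≠ 0)
  not p2: Gödel ¬ of 0.25 = 0 (operand ≠ 0)
  (not p2 → not p2): 0 ≤ 0, so result = 1
  (p2 ∧ p1) = min(0.25, 0.25) = 0.25
  ((not p2 → not p2) → (p2 ∧ p1)): 1 > 0.25, so result = 0.25
  not ((not p2 → not p2) → (p2 ∧ p1)): Gödel ¬ of 0.25 = 0 (operand ≠ 0)
  (p1 → not ((not p2 → not p2) → (p2 ∧ p1))): 0.25 > 0, so result = 0
  ((p1 → not ((not p2 → not p2) → (p2 ∧ p1))) ∨ p1) = max(0, 0.25) = 0.25
Checking all 25 assignments confirms none give a value below 0.25.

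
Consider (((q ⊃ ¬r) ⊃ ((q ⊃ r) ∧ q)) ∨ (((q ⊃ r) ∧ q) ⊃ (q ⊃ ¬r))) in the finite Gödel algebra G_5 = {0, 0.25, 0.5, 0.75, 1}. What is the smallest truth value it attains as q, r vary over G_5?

Every assignment gives 1. For instance at q = 0, r = 0:
  ¬r: Gödel ¬ of 0 = 1 (operand is 0)
  (q ⊃ ¬r): 0 ≤ 1, so result = 1
  (q ⊃ r): 0 ≤ 0, so result = 1
  ((q ⊃ r) ∧ q) = min(1, 0) = 0
  ((q ⊃ ¬r) ⊃ ((q ⊃ r) ∧ q)): 1 > 0, so result = 0
  (q ⊃ r): 0 ≤ 0, so result = 1
  ((q ⊃ r) ∧ q) = min(1, 0) = 0
  ¬r: Gödel ¬ of 0 = 1 (operand is 0)
  (q ⊃ ¬r): 0 ≤ 1, so result = 1
  (((q ⊃ r) ∧ q) ⊃ (q ⊃ ¬r)): 0 ≤ 1, so result = 1
  (((q ⊃ ¬r) ⊃ ((q ⊃ r) ∧ q)) ∨ (((q ⊃ r) ∧ q) ⊃ (q ⊃ ¬r))) = max(0, 1) = 1
All 25 assignments give value 1 — the formula is a G_5-tautology.

1.00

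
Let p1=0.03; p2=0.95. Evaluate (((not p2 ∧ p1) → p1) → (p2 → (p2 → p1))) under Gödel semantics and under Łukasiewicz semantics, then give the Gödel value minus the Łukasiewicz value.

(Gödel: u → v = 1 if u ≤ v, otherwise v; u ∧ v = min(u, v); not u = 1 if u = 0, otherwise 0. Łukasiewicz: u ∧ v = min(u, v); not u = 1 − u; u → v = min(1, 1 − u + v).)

Gödel evaluation:
  not p2: Gödel ¬ of 0.95 = 0 (operand ≠ 0)
  (not p2 ∧ p1) = min(0, 0.03) = 0
  ((not p2 ∧ p1) → p1): 0 ≤ 0.03, so result = 1
  (p2 → p1): 0.95 > 0.03, so result = 0.03
  (p2 → (p2 → p1)): 0.95 > 0.03, so result = 0.03
  (((not p2 ∧ p1) → p1) → (p2 → (p2 → p1))): 1 > 0.03, so result = 0.03
  Gödel value = 0.03
Łukasiewicz evaluation:
  not p2: Łukasiewicz ¬ gives 1 − 0.95 = 0.05
  (not p2 ∧ p1) = min(0.05, 0.03) = 0.03
  ((not p2 ∧ p1) → p1): min(1, 1 − 0.03 + 0.03) = 1
  (p2 → p1): min(1, 1 − 0.95 + 0.03) = 0.08
  (p2 → (p2 → p1)): min(1, 1 − 0.95 + 0.08) = 0.13
  (((not p2 ∧ p1) → p1) → (p2 → (p2 → p1))): min(1, 1 − 1 + 0.13) = 0.13
  Łukasiewicz value = 0.13
Difference: 0.03 − 0.13 = -0.10

-0.10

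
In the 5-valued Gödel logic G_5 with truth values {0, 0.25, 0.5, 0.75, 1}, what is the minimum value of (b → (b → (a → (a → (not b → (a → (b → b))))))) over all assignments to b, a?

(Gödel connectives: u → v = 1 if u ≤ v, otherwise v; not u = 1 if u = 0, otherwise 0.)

Every assignment gives 1. For instance at b = 0, a = 0:
  not b: Gödel ¬ of 0 = 1 (operand is 0)
  (b → b): 0 ≤ 0, so result = 1
  (a → (b → b)): 0 ≤ 1, so result = 1
  (not b → (a → (b → b))): 1 ≤ 1, so result = 1
  (a → (not b → (a → (b → b)))): 0 ≤ 1, so result = 1
  (a → (a → (not b → (a → (b → b))))): 0 ≤ 1, so result = 1
  (b → (a → (a → (not b → (a → (b → b)))))): 0 ≤ 1, so result = 1
  (b → (b → (a → (a → (not b → (a → (b → b))))))): 0 ≤ 1, so result = 1
All 25 assignments give value 1 — the formula is a G_5-tautology.

1.00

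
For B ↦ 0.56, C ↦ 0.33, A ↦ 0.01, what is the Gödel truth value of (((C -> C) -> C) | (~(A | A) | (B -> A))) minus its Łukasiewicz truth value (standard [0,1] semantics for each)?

-0.66

Gödel evaluation:
  (C -> C): 0.33 ≤ 0.33, so result = 1
  ((C -> C) -> C): 1 > 0.33, so result = 0.33
  (A | A) = max(0.01, 0.01) = 0.01
  ~(A | A): Gödel ¬ of 0.01 = 0 (operand ≠ 0)
  (B -> A): 0.56 > 0.01, so result = 0.01
  (~(A | A) | (B -> A)) = max(0, 0.01) = 0.01
  (((C -> C) -> C) | (~(A | A) | (B -> A))) = max(0.33, 0.01) = 0.33
  Gödel value = 0.33
Łukasiewicz evaluation:
  (C -> C): min(1, 1 − 0.33 + 0.33) = 1
  ((C -> C) -> C): min(1, 1 − 1 + 0.33) = 0.33
  (A | A) = max(0.01, 0.01) = 0.01
  ~(A | A): Łukasiewicz ¬ gives 1 − 0.01 = 0.99
  (B -> A): min(1, 1 − 0.56 + 0.01) = 0.45
  (~(A | A) | (B -> A)) = max(0.99, 0.45) = 0.99
  (((C -> C) -> C) | (~(A | A) | (B -> A))) = max(0.33, 0.99) = 0.99
  Łukasiewicz value = 0.99
Difference: 0.33 − 0.99 = -0.66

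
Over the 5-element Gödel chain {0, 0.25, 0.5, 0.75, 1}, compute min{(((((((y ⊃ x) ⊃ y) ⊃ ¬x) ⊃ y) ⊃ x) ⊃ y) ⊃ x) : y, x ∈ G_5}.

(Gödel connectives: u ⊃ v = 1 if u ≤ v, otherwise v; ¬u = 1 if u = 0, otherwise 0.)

The minimum is attained at y = 0.25, x = 0:
  (y ⊃ x): 0.25 > 0, so result = 0
  ((y ⊃ x) ⊃ y): 0 ≤ 0.25, so result = 1
  ¬x: Gödel ¬ of 0 = 1 (operand is 0)
  (((y ⊃ x) ⊃ y) ⊃ ¬x): 1 ≤ 1, so result = 1
  ((((y ⊃ x) ⊃ y) ⊃ ¬x) ⊃ y): 1 > 0.25, so result = 0.25
  (((((y ⊃ x) ⊃ y) ⊃ ¬x) ⊃ y) ⊃ x): 0.25 > 0, so result = 0
  ((((((y ⊃ x) ⊃ y) ⊃ ¬x) ⊃ y) ⊃ x) ⊃ y): 0 ≤ 0.25, so result = 1
  (((((((y ⊃ x) ⊃ y) ⊃ ¬x) ⊃ y) ⊃ x) ⊃ y) ⊃ x): 1 > 0, so result = 0
Checking all 25 assignments confirms none give a value below 0.00.

0.00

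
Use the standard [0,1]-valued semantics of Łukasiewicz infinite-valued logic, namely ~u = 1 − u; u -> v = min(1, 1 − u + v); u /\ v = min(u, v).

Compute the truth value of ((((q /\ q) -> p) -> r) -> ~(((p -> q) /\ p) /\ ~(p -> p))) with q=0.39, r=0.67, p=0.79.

1.00

(q /\ q) = min(0.39, 0.39) = 0.39
((q /\ q) -> p): min(1, 1 − 0.39 + 0.79) = 1
(((q /\ q) -> p) -> r): min(1, 1 − 1 + 0.67) = 0.67
(p -> q): min(1, 1 − 0.79 + 0.39) = 0.6
((p -> q) /\ p) = min(0.6, 0.79) = 0.6
(p -> p): min(1, 1 − 0.79 + 0.79) = 1
~(p -> p): Łukasiewicz ¬ gives 1 − 1 = 0
(((p -> q) /\ p) /\ ~(p -> p)) = min(0.6, 0) = 0
~(((p -> q) /\ p) /\ ~(p -> p)): Łukasiewicz ¬ gives 1 − 0 = 1
((((q /\ q) -> p) -> r) -> ~(((p -> q) /\ p) /\ ~(p -> p))): min(1, 1 − 0.67 + 1) = 1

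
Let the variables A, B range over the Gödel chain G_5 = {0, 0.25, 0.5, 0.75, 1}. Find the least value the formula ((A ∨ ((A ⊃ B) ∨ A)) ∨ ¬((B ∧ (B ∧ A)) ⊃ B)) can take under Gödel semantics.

0.25

The minimum is attained at A = 0.25, B = 0:
  (A ⊃ B): 0.25 > 0, so result = 0
  ((A ⊃ B) ∨ A) = max(0, 0.25) = 0.25
  (A ∨ ((A ⊃ B) ∨ A)) = max(0.25, 0.25) = 0.25
  (B ∧ A) = min(0, 0.25) = 0
  (B ∧ (B ∧ A)) = min(0, 0) = 0
  ((B ∧ (B ∧ A)) ⊃ B): 0 ≤ 0, so result = 1
  ¬((B ∧ (B ∧ A)) ⊃ B): Gödel ¬ of 1 = 0 (operand ≠ 0)
  ((A ∨ ((A ⊃ B) ∨ A)) ∨ ¬((B ∧ (B ∧ A)) ⊃ B)) = max(0.25, 0) = 0.25
Checking all 25 assignments confirms none give a value below 0.25.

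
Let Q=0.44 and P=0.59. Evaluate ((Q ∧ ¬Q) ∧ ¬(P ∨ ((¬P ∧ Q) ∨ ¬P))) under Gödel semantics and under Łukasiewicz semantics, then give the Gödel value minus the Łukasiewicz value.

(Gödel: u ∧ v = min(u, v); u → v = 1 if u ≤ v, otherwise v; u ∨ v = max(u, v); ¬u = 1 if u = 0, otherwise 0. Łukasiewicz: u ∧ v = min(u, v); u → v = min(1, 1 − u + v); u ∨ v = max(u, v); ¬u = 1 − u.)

-0.41

Gödel evaluation:
  ¬Q: Gödel ¬ of 0.44 = 0 (operand ≠ 0)
  (Q ∧ ¬Q) = min(0.44, 0) = 0
  ¬P: Gödel ¬ of 0.59 = 0 (operand ≠ 0)
  (¬P ∧ Q) = min(0, 0.44) = 0
  ¬P: Gödel ¬ of 0.59 = 0 (operand ≠ 0)
  ((¬P ∧ Q) ∨ ¬P) = max(0, 0) = 0
  (P ∨ ((¬P ∧ Q) ∨ ¬P)) = max(0.59, 0) = 0.59
  ¬(P ∨ ((¬P ∧ Q) ∨ ¬P)): Gödel ¬ of 0.59 = 0 (operand ≠ 0)
  ((Q ∧ ¬Q) ∧ ¬(P ∨ ((¬P ∧ Q) ∨ ¬P))) = min(0, 0) = 0
  Gödel value = 0
Łukasiewicz evaluation:
  ¬Q: Łukasiewicz ¬ gives 1 − 0.44 = 0.56
  (Q ∧ ¬Q) = min(0.44, 0.56) = 0.44
  ¬P: Łukasiewicz ¬ gives 1 − 0.59 = 0.41
  (¬P ∧ Q) = min(0.41, 0.44) = 0.41
  ¬P: Łukasiewicz ¬ gives 1 − 0.59 = 0.41
  ((¬P ∧ Q) ∨ ¬P) = max(0.41, 0.41) = 0.41
  (P ∨ ((¬P ∧ Q) ∨ ¬P)) = max(0.59, 0.41) = 0.59
  ¬(P ∨ ((¬P ∧ Q) ∨ ¬P)): Łukasiewicz ¬ gives 1 − 0.59 = 0.41
  ((Q ∧ ¬Q) ∧ ¬(P ∨ ((¬P ∧ Q) ∨ ¬P))) = min(0.44, 0.41) = 0.41
  Łukasiewicz value = 0.41
Difference: 0 − 0.41 = -0.41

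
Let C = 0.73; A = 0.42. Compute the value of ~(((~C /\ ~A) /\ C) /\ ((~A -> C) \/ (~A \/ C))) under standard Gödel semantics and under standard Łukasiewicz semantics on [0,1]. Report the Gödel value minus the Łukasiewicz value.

0.27

Gödel evaluation:
  ~C: Gödel ¬ of 0.73 = 0 (operand ≠ 0)
  ~A: Gödel ¬ of 0.42 = 0 (operand ≠ 0)
  (~C /\ ~A) = min(0, 0) = 0
  ((~C /\ ~A) /\ C) = min(0, 0.73) = 0
  ~A: Gödel ¬ of 0.42 = 0 (operand ≠ 0)
  (~A -> C): 0 ≤ 0.73, so result = 1
  ~A: Gödel ¬ of 0.42 = 0 (operand ≠ 0)
  (~A \/ C) = max(0, 0.73) = 0.73
  ((~A -> C) \/ (~A \/ C)) = max(1, 0.73) = 1
  (((~C /\ ~A) /\ C) /\ ((~A -> C) \/ (~A \/ C))) = min(0, 1) = 0
  ~(((~C /\ ~A) /\ C) /\ ((~A -> C) \/ (~A \/ C))): Gödel ¬ of 0 = 1 (operand is 0)
  Gödel value = 1
Łukasiewicz evaluation:
  ~C: Łukasiewicz ¬ gives 1 − 0.73 = 0.27
  ~A: Łukasiewicz ¬ gives 1 − 0.42 = 0.58
  (~C /\ ~A) = min(0.27, 0.58) = 0.27
  ((~C /\ ~A) /\ C) = min(0.27, 0.73) = 0.27
  ~A: Łukasiewicz ¬ gives 1 − 0.42 = 0.58
  (~A -> C): min(1, 1 − 0.58 + 0.73) = 1
  ~A: Łukasiewicz ¬ gives 1 − 0.42 = 0.58
  (~A \/ C) = max(0.58, 0.73) = 0.73
  ((~A -> C) \/ (~A \/ C)) = max(1, 0.73) = 1
  (((~C /\ ~A) /\ C) /\ ((~A -> C) \/ (~A \/ C))) = min(0.27, 1) = 0.27
  ~(((~C /\ ~A) /\ C) /\ ((~A -> C) \/ (~A \/ C))): Łukasiewicz ¬ gives 1 − 0.27 = 0.73
  Łukasiewicz value = 0.73
Difference: 1 − 0.73 = 0.27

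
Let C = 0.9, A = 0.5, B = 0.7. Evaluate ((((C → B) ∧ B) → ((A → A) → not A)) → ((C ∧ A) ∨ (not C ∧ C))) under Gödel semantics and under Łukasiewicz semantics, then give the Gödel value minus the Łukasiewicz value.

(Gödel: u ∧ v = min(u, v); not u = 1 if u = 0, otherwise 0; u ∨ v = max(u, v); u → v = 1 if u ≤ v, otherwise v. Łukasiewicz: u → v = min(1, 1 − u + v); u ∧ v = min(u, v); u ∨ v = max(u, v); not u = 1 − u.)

Gödel evaluation:
  (C → B): 0.9 > 0.7, so result = 0.7
  ((C → B) ∧ B) = min(0.7, 0.7) = 0.7
  (A → A): 0.5 ≤ 0.5, so result = 1
  not A: Gödel ¬ of 0.5 = 0 (operand ≠ 0)
  ((A → A) → not A): 1 > 0, so result = 0
  (((C → B) ∧ B) → ((A → A) → not A)): 0.7 > 0, so result = 0
  (C ∧ A) = min(0.9, 0.5) = 0.5
  not C: Gödel ¬ of 0.9 = 0 (operand ≠ 0)
  (not C ∧ C) = min(0, 0.9) = 0
  ((C ∧ A) ∨ (not C ∧ C)) = max(0.5, 0) = 0.5
  ((((C → B) ∧ B) → ((A → A) → not A)) → ((C ∧ A) ∨ (not C ∧ C))): 0 ≤ 0.5, so result = 1
  Gödel value = 1
Łukasiewicz evaluation:
  (C → B): min(1, 1 − 0.9 + 0.7) = 0.8
  ((C → B) ∧ B) = min(0.8, 0.7) = 0.7
  (A → A): min(1, 1 − 0.5 + 0.5) = 1
  not A: Łukasiewicz ¬ gives 1 − 0.5 = 0.5
  ((A → A) → not A): min(1, 1 − 1 + 0.5) = 0.5
  (((C → B) ∧ B) → ((A → A) → not A)): min(1, 1 − 0.7 + 0.5) = 0.8
  (C ∧ A) = min(0.9, 0.5) = 0.5
  not C: Łukasiewicz ¬ gives 1 − 0.9 = 0.1
  (not C ∧ C) = min(0.1, 0.9) = 0.1
  ((C ∧ A) ∨ (not C ∧ C)) = max(0.5, 0.1) = 0.5
  ((((C → B) ∧ B) → ((A → A) → not A)) → ((C ∧ A) ∨ (not C ∧ C))): min(1, 1 − 0.8 + 0.5) = 0.7
  Łukasiewicz value = 0.7
Difference: 1 − 0.7 = 0.30

0.30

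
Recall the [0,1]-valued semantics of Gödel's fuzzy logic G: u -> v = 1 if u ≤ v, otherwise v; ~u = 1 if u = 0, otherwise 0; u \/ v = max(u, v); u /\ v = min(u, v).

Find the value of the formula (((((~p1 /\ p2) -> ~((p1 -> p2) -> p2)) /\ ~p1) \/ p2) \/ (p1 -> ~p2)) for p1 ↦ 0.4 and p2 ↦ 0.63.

0.63

~p1: Gödel ¬ of 0.4 = 0 (operand ≠ 0)
(~p1 /\ p2) = min(0, 0.63) = 0
(p1 -> p2): 0.4 ≤ 0.63, so result = 1
((p1 -> p2) -> p2): 1 > 0.63, so result = 0.63
~((p1 -> p2) -> p2): Gödel ¬ of 0.63 = 0 (operand ≠ 0)
((~p1 /\ p2) -> ~((p1 -> p2) -> p2)): 0 ≤ 0, so result = 1
~p1: Gödel ¬ of 0.4 = 0 (operand ≠ 0)
(((~p1 /\ p2) -> ~((p1 -> p2) -> p2)) /\ ~p1) = min(1, 0) = 0
((((~p1 /\ p2) -> ~((p1 -> p2) -> p2)) /\ ~p1) \/ p2) = max(0, 0.63) = 0.63
~p2: Gödel ¬ of 0.63 = 0 (operand ≠ 0)
(p1 -> ~p2): 0.4 > 0, so result = 0
(((((~p1 /\ p2) -> ~((p1 -> p2) -> p2)) /\ ~p1) \/ p2) \/ (p1 -> ~p2)) = max(0.63, 0) = 0.63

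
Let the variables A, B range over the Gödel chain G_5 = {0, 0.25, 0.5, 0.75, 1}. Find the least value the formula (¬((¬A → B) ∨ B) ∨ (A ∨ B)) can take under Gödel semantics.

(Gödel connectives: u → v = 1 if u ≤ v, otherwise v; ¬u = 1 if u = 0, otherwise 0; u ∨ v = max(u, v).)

0.25

The minimum is attained at A = 0, B = 0.25:
  ¬A: Gödel ¬ of 0 = 1 (operand is 0)
  (¬A → B): 1 > 0.25, so result = 0.25
  ((¬A → B) ∨ B) = max(0.25, 0.25) = 0.25
  ¬((¬A → B) ∨ B): Gödel ¬ of 0.25 = 0 (operand ≠ 0)
  (A ∨ B) = max(0, 0.25) = 0.25
  (¬((¬A → B) ∨ B) ∨ (A ∨ B)) = max(0, 0.25) = 0.25
Checking all 25 assignments confirms none give a value below 0.25.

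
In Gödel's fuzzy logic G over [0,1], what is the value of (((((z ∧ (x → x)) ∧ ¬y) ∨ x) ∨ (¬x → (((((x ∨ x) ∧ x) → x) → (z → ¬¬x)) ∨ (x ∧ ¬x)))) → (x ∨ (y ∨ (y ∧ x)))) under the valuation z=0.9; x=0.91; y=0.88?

(x → x): 0.91 ≤ 0.91, so result = 1
(z ∧ (x → x)) = min(0.9, 1) = 0.9
¬y: Gödel ¬ of 0.88 = 0 (operand ≠ 0)
((z ∧ (x → x)) ∧ ¬y) = min(0.9, 0) = 0
(((z ∧ (x → x)) ∧ ¬y) ∨ x) = max(0, 0.91) = 0.91
¬x: Gödel ¬ of 0.91 = 0 (operand ≠ 0)
(x ∨ x) = max(0.91, 0.91) = 0.91
((x ∨ x) ∧ x) = min(0.91, 0.91) = 0.91
(((x ∨ x) ∧ x) → x): 0.91 ≤ 0.91, so result = 1
¬x: Gödel ¬ of 0.91 = 0 (operand ≠ 0)
¬¬x: Gödel ¬ of 0 = 1 (operand is 0)
(z → ¬¬x): 0.9 ≤ 1, so result = 1
((((x ∨ x) ∧ x) → x) → (z → ¬¬x)): 1 ≤ 1, so result = 1
¬x: Gödel ¬ of 0.91 = 0 (operand ≠ 0)
(x ∧ ¬x) = min(0.91, 0) = 0
(((((x ∨ x) ∧ x) → x) → (z → ¬¬x)) ∨ (x ∧ ¬x)) = max(1, 0) = 1
(¬x → (((((x ∨ x) ∧ x) → x) → (z → ¬¬x)) ∨ (x ∧ ¬x))): 0 ≤ 1, so result = 1
((((z ∧ (x → x)) ∧ ¬y) ∨ x) ∨ (¬x → (((((x ∨ x) ∧ x) → x) → (z → ¬¬x)) ∨ (x ∧ ¬x)))) = max(0.91, 1) = 1
(y ∧ x) = min(0.88, 0.91) = 0.88
(y ∨ (y ∧ x)) = max(0.88, 0.88) = 0.88
(x ∨ (y ∨ (y ∧ x))) = max(0.91, 0.88) = 0.91
(((((z ∧ (x → x)) ∧ ¬y) ∨ x) ∨ (¬x → (((((x ∨ x) ∧ x) → x) → (z → ¬¬x)) ∨ (x ∧ ¬x)))) → (x ∨ (y ∨ (y ∧ x)))): 1 > 0.91, so result = 0.91

0.91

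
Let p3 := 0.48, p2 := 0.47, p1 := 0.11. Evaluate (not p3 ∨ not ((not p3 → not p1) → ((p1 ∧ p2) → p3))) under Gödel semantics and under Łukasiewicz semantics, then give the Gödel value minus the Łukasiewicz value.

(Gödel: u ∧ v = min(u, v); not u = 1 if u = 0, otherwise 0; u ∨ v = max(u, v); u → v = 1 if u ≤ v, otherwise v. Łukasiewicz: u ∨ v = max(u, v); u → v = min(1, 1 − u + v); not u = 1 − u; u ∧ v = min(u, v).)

-0.52

Gödel evaluation:
  not p3: Gödel ¬ of 0.48 = 0 (operand ≠ 0)
  not p3: Gödel ¬ of 0.48 = 0 (operand ≠ 0)
  not p1: Gödel ¬ of 0.11 = 0 (operand ≠ 0)
  (not p3 → not p1): 0 ≤ 0, so result = 1
  (p1 ∧ p2) = min(0.11, 0.47) = 0.11
  ((p1 ∧ p2) → p3): 0.11 ≤ 0.48, so result = 1
  ((not p3 → not p1) → ((p1 ∧ p2) → p3)): 1 ≤ 1, so result = 1
  not ((not p3 → not p1) → ((p1 ∧ p2) → p3)): Gödel ¬ of 1 = 0 (operand ≠ 0)
  (not p3 ∨ not ((not p3 → not p1) → ((p1 ∧ p2) → p3))) = max(0, 0) = 0
  Gödel value = 0
Łukasiewicz evaluation:
  not p3: Łukasiewicz ¬ gives 1 − 0.48 = 0.52
  not p3: Łukasiewicz ¬ gives 1 − 0.48 = 0.52
  not p1: Łukasiewicz ¬ gives 1 − 0.11 = 0.89
  (not p3 → not p1): min(1, 1 − 0.52 + 0.89) = 1
  (p1 ∧ p2) = min(0.11, 0.47) = 0.11
  ((p1 ∧ p2) → p3): min(1, 1 − 0.11 + 0.48) = 1
  ((not p3 → not p1) → ((p1 ∧ p2) → p3)): min(1, 1 − 1 + 1) = 1
  not ((not p3 → not p1) → ((p1 ∧ p2) → p3)): Łukasiewicz ¬ gives 1 − 1 = 0
  (not p3 ∨ not ((not p3 → not p1) → ((p1 ∧ p2) → p3))) = max(0.52, 0) = 0.52
  Łukasiewicz value = 0.52
Difference: 0 − 0.52 = -0.52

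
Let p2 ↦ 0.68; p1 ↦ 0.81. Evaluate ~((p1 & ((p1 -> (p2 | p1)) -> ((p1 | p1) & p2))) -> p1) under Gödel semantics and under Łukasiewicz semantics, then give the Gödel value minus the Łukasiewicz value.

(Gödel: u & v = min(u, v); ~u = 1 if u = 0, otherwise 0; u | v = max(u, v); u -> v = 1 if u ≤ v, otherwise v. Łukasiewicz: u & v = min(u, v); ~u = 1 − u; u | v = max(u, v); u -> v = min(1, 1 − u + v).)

Gödel evaluation:
  (p2 | p1) = max(0.68, 0.81) = 0.81
  (p1 -> (p2 | p1)): 0.81 ≤ 0.81, so result = 1
  (p1 | p1) = max(0.81, 0.81) = 0.81
  ((p1 | p1) & p2) = min(0.81, 0.68) = 0.68
  ((p1 -> (p2 | p1)) -> ((p1 | p1) & p2)): 1 > 0.68, so result = 0.68
  (p1 & ((p1 -> (p2 | p1)) -> ((p1 | p1) & p2))) = min(0.81, 0.68) = 0.68
  ((p1 & ((p1 -> (p2 | p1)) -> ((p1 | p1) & p2))) -> p1): 0.68 ≤ 0.81, so result = 1
  ~((p1 & ((p1 -> (p2 | p1)) -> ((p1 | p1) & p2))) -> p1): Gödel ¬ of 1 = 0 (operand ≠ 0)
  Gödel value = 0
Łukasiewicz evaluation:
  (p2 | p1) = max(0.68, 0.81) = 0.81
  (p1 -> (p2 | p1)): min(1, 1 − 0.81 + 0.81) = 1
  (p1 | p1) = max(0.81, 0.81) = 0.81
  ((p1 | p1) & p2) = min(0.81, 0.68) = 0.68
  ((p1 -> (p2 | p1)) -> ((p1 | p1) & p2)): min(1, 1 − 1 + 0.68) = 0.68
  (p1 & ((p1 -> (p2 | p1)) -> ((p1 | p1) & p2))) = min(0.81, 0.68) = 0.68
  ((p1 & ((p1 -> (p2 | p1)) -> ((p1 | p1) & p2))) -> p1): min(1, 1 − 0.68 + 0.81) = 1
  ~((p1 & ((p1 -> (p2 | p1)) -> ((p1 | p1) & p2))) -> p1): Łukasiewicz ¬ gives 1 − 1 = 0
  Łukasiewicz value = 0
Difference: 0 − 0 = 0.00

0.00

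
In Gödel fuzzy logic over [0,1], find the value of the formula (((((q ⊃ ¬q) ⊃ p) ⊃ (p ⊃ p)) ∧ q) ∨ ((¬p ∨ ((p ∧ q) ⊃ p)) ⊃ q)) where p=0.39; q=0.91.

¬q: Gödel ¬ of 0.91 = 0 (operand ≠ 0)
(q ⊃ ¬q): 0.91 > 0, so result = 0
((q ⊃ ¬q) ⊃ p): 0 ≤ 0.39, so result = 1
(p ⊃ p): 0.39 ≤ 0.39, so result = 1
(((q ⊃ ¬q) ⊃ p) ⊃ (p ⊃ p)): 1 ≤ 1, so result = 1
((((q ⊃ ¬q) ⊃ p) ⊃ (p ⊃ p)) ∧ q) = min(1, 0.91) = 0.91
¬p: Gödel ¬ of 0.39 = 0 (operand ≠ 0)
(p ∧ q) = min(0.39, 0.91) = 0.39
((p ∧ q) ⊃ p): 0.39 ≤ 0.39, so result = 1
(¬p ∨ ((p ∧ q) ⊃ p)) = max(0, 1) = 1
((¬p ∨ ((p ∧ q) ⊃ p)) ⊃ q): 1 > 0.91, so result = 0.91
(((((q ⊃ ¬q) ⊃ p) ⊃ (p ⊃ p)) ∧ q) ∨ ((¬p ∨ ((p ∧ q) ⊃ p)) ⊃ q)) = max(0.91, 0.91) = 0.91

0.91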